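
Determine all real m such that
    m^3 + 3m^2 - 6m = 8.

m = -4 or m = -1 or m = 2

Rearrange: m^3 + 3m^2 - 6m - 8 = 0.
Possible rational roots are divisors of -8. Testing m = -1 gives 0, so (m + 1) is a factor.
Divide: m^3 + 3m^2 - 6m - 8 = (m + 1)(m^2 + 2m - 8).
Factor the quadratic: m = 2 or m = -4.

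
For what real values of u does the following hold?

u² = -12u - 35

u = -7 or u = -5

Bring every term to one side: u² + 12u + 35 = 0.
Factor: (u + 5)(u + 7) = 0.
So u = -5 or u = -7.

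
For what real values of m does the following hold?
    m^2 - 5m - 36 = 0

Factor: (m - 9)(m + 4) = 0.
So m = 9 or m = -4.

m = -4 or m = 9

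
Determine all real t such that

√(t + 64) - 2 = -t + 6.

t = 0

Isolate the radical: √(t + 64) = -t + 8.
Square both sides: t + 64 = (-t + 8)².
Expand and rearrange: t² - 17t = 0.
Solving gives t = 17 or t = 0.
Check each candidate in the original equation:
  t = 17: √(81) = 9, while -t + 8 = -9 — extraneous.
  t = 0: √(64) = 8, while -t + 8 = 8 — valid.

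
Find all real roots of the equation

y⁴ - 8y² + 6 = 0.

y = -2.6762 or y = -0.9153 or y = 0.9153 or y = 2.6762

Let u = y². The equation becomes u² - 8u + 6 = 0.
By the quadratic formula, u = √(10) + 4 or u = 4 - √(10).
y² = √(10) + 4 gives y = ±√(√(10) + 4) ≈ ±2.6762.
y² = 4 - √(10) gives y = ±√(4 - √(10)) ≈ ±0.9153.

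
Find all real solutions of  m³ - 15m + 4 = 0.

Possible rational roots are divisors of 4. Testing m = -4 gives 0, so (m + 4) is a factor.
Divide: m³ - 15m + 4 = (m + 4)(m² - 4m + 1).
Apply the quadratic formula to m² - 4m + 1 = 0: m = (4 ± √12)/2, i.e. m ≈ 3.7321 or m ≈ 0.2679.

m = -4 or m = 0.2679 or m = 3.7321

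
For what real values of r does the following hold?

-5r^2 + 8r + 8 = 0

r = -0.6967 or r = 2.2967

Discriminant: (8)^2 - 4*(-5)*8 = 224.
Quadratic formula: r = (-8 +/- sqrt(224)) / (-10).
So r = 4/5 - 2*sqrt(14)/5 ~= -0.6967 or r = 4/5 + 2*sqrt(14)/5 ~= 2.2967.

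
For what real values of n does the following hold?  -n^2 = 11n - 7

Rearrange to standard form: -n^2 - 11n + 7 = 0.
Discriminant: (-11)^2 - 4*(-1)*7 = 149.
Quadratic formula: n = (11 +/- sqrt(149)) / (-2).
So n = -sqrt(149)/2 - 11/2 ~= -11.6033 or n = -11/2 + sqrt(149)/2 ~= 0.6033.

n = -11.6033 or n = 0.6033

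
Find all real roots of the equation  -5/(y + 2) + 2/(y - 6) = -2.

y = 1.1492 or y = 4.3508

Multiply both sides by (y + 2)(y - 6):
-5(y - 6) + 2(y + 2) = -2(y + 2)(y - 6).
Expand and collect terms: -2y² + 11y - 10 = 0.
By the quadratic formula, y = (-11 ± √41) / -4, so y ≈ 1.1492 or y ≈ 4.3508.
Neither value makes a denominator zero (y ≠ -2, y ≠ 6), so both are valid.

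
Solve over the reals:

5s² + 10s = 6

s = -2.4832 or s = 0.4832

Rearrange to standard form: 5s² + 10s - 6 = 0.
Discriminant: (10)² − 4·5·(-6) = 220.
Quadratic formula: s = (-10 ± √220) / 10.
So s = -1 + √(55)/5 ≈ 0.4832 or s = -√(55)/5 - 1 ≈ -2.4832.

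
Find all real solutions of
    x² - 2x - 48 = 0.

x = -6 or x = 8

Factor: (x - 8)(x + 6) = 0.
So x = 8 or x = -6.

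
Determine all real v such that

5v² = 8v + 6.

Rearrange to standard form: 5v² - 8v - 6 = 0.
Discriminant: (-8)² − 4·5·(-6) = 184.
Quadratic formula: v = (8 ± √184) / 10.
So v = 4/5 + √(46)/5 ≈ 2.1565 or v = 4/5 - √(46)/5 ≈ -0.5565.

v = -0.5565 or v = 2.1565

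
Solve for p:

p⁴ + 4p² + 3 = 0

No real solutions.

Let u = p². The equation becomes u² + 4u + 3 = 0.
Factor: (u + 3)(u + 1) = 0, so u = -3 or u = -1.
p² = -3 < 0 has no real solution.
p² = -1 < 0 has no real solution.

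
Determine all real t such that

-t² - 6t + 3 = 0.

t = -6.4641 or t = 0.4641

Discriminant: (-6)² − 4·(-1)·3 = 48.
Quadratic formula: t = (6 ± √48) / (-2).
So t = -2·√(3) - 3 ≈ -6.4641 or t = -3 + 2·√(3) ≈ 0.4641.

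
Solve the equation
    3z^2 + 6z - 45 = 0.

Factor: 3(z - 3)(z + 5) = 0.
So z = 3 or z = -5.

z = -5 or z = 3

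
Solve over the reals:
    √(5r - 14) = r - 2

r = 3 or r = 6

Square both sides: 5r - 14 = (r - 2)².
Expand and rearrange: r² - 9r + 18 = 0.
Solving gives r = 6 or r = 3.
Check each candidate in the original equation:
  r = 6: √(16) = 4, while r - 2 = 4 — valid.
  r = 3: √(1) = 1, while r - 2 = 1 — valid.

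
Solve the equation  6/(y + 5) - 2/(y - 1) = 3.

y = -2.5352 or y = -0.1315

Multiply both sides by (y + 5)(y - 1):
6(y - 1) - 2(y + 5) = 3(y + 5)(y - 1).
Expand and collect terms: 3y² + 8y + 1 = 0.
By the quadratic formula, y = (-8 ± √52) / 6, so y ≈ -0.1315 or y ≈ -2.5352.
Neither value makes a denominator zero (y ≠ -5, y ≠ 1), so both are valid.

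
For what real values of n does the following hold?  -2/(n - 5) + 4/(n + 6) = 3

n = -4.5668 or n = 4.2335

Multiply both sides by (n - 5)(n + 6):
-2(n + 6) + 4(n - 5) = 3(n - 5)(n + 6).
Expand and collect terms: 3n^2 + n - 58 = 0.
By the quadratic formula, n = (-1 +/- sqrt(697)) / 6, so n ~= 4.2335 or n ~= -4.5668.
Neither value makes a denominator zero (n != 5, n != -6), so both are valid.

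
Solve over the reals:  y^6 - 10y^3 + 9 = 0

Let u = y^3. The equation becomes u^2 - 10u + 9 = 0.
Factor: (u - 1)(u - 9) = 0, so u = 1 or u = 9.
y^3 = 1 gives y = 1.
y^3 = 9 gives y = (9)^(1/3) ~= 2.0801.

y = 1 or y = 2.0801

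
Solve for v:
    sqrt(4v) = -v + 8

v = 4

Square both sides: 4v = (-v + 8)^2.
Expand and rearrange: v^2 - 20v + 64 = 0.
Solving gives v = 16 or v = 4.
Check each candidate in the original equation:
  v = 16: sqrt(64) = 8, while -v + 8 = -8 — extraneous.
  v = 4: sqrt(16) = 4, while -v + 8 = 4 — valid.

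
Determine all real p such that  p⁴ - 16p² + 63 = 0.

p = -3 or p = -2.6458 or p = 2.6458 or p = 3

Let u = p². The equation becomes u² - 16u + 63 = 0.
Factor: (u - 7)(u - 9) = 0, so u = 7 or u = 9.
p² = 7 gives p = ±√(7) ≈ ±2.6458.
p² = 9 gives p = ±3.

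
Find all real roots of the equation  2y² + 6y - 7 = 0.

Discriminant: (6)² − 4·2·(-7) = 92.
Quadratic formula: y = (-6 ± √92) / 4.
So y = -3/2 + √(23)/2 ≈ 0.8979 or y = -√(23)/2 - 3/2 ≈ -3.8979.

y = -3.8979 or y = 0.8979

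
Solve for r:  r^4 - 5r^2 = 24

Let u = r^2. The equation becomes u^2 - 5u - 24 = 0.
Factor: (u + 3)(u - 8) = 0, so u = -3 or u = 8.
r^2 = -3 < 0 has no real solution.
r^2 = 8 gives r = +/-2*sqrt(2) ~= +/-2.8284.

r = -2.8284 or r = 2.8284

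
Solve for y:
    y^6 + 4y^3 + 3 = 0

y = -1.4422 or y = -1

Let u = y^3. The equation becomes u^2 + 4u + 3 = 0.
Factor: (u + 1)(u + 3) = 0, so u = -1 or u = -3.
y^3 = -1 gives y = -1.
y^3 = -3 gives y = -(3)^(1/3) ~= -1.4422.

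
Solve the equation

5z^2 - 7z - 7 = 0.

Discriminant: (-7)^2 - 4*5*(-7) = 189.
Quadratic formula: z = (7 +/- sqrt(189)) / 10.
So z = 7/10 + 3*sqrt(21)/10 ~= 2.0748 or z = 7/10 - 3*sqrt(21)/10 ~= -0.6748.

z = -0.6748 or z = 2.0748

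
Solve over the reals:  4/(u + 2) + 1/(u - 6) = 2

Multiply both sides by (u + 2)(u - 6):
4(u - 6) + (u + 2) = 2(u + 2)(u - 6).
Expand and collect terms: 2u^2 - 13u - 2 = 0.
By the quadratic formula, u = (13 +/- sqrt(185)) / 4, so u ~= 6.6504 or u ~= -0.1504.
Neither value makes a denominator zero (u != -2, u != 6), so both are valid.

u = -0.1504 or u = 6.6504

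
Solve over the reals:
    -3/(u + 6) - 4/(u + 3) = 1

Multiply both sides by (u + 6)(u + 3):
-3(u + 3) - 4(u + 6) = (u + 6)(u + 3).
Expand and collect terms: u² + 16u + 51 = 0.
By the quadratic formula, u = (-16 ± √52) / 2, so u ≈ -4.3944 or u ≈ -11.6056.
Neither value makes a denominator zero (u ≠ -6, u ≠ -3), so both are valid.

u = -11.6056 or u = -4.3944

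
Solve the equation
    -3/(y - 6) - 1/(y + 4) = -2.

y = -3.5678 or y = 7.5678

Multiply both sides by (y - 6)(y + 4):
-3(y + 4) - (y - 6) = -2(y - 6)(y + 4).
Expand and collect terms: -2y² + 8y + 54 = 0.
By the quadratic formula, y = (-8 ± √496) / -4, so y ≈ -3.5678 or y ≈ 7.5678.
Neither value makes a denominator zero (y ≠ 6, y ≠ -4), so both are valid.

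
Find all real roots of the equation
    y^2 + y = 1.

y = -1.618 or y = 0.618

Rearrange to standard form: y^2 + y - 1 = 0.
Discriminant: (1)^2 - 4*1*(-1) = 5.
Quadratic formula: y = (-1 +/- sqrt(5)) / 2.
So y = -1/2 + sqrt(5)/2 ~= 0.618 or y = -sqrt(5)/2 - 1/2 ~= -1.618.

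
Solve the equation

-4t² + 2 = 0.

Discriminant: (0)² − 4·(-4)·2 = 32.
Quadratic formula: t = (0 ± √32) / (-8).
So t = -√(2)/2 ≈ -0.7071 or t = √(2)/2 ≈ 0.7071.

t = -0.7071 or t = 0.7071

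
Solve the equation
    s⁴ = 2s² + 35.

Let u = s². The equation becomes u² - 2u - 35 = 0.
Factor: (u + 5)(u - 7) = 0, so u = -5 or u = 7.
s² = -5 < 0 has no real solution.
s² = 7 gives s = ±√(7) ≈ ±2.6458.

s = -2.6458 or s = 2.6458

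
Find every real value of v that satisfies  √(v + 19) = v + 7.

v = -3

Square both sides: v + 19 = (v + 7)².
Expand and rearrange: v² + 13v + 30 = 0.
Solving gives v = -3 or v = -10.
Check each candidate in the original equation:
  v = -3: √(16) = 4, while v + 7 = 4 — valid.
  v = -10: √(9) = 3, while v + 7 = -3 — extraneous.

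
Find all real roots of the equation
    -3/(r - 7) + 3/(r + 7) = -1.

r = -9.5394 or r = 9.5394

Multiply both sides by (r - 7)(r + 7):
-3(r + 7) + 3(r - 7) = -(r - 7)(r + 7).
Expand and collect terms: -r² + 91 = 0.
By the quadratic formula, r = (0 ± √364) / -2, so r ≈ -9.5394 or r ≈ 9.5394.
Neither value makes a denominator zero (r ≠ 7, r ≠ -7), so both are valid.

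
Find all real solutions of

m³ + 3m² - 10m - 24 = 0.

Possible rational roots are divisors of -24. Testing m = -4 gives 0, so (m + 4) is a factor.
Divide: m³ + 3m² - 10m - 24 = (m + 4)(m² - m - 6).
Factor the quadratic: m = 3 or m = -2.

m = -4 or m = -2 or m = 3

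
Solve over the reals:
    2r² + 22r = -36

Bring every term to one side: 2r² + 22r + 36 = 0.
Factor: 2(r + 9)(r + 2) = 0.
So r = -9 or r = -2.

r = -9 or r = -2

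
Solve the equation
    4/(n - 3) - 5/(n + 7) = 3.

n = -8.4934 or n = 4.1601

Multiply both sides by (n - 3)(n + 7):
4(n + 7) - 5(n - 3) = 3(n - 3)(n + 7).
Expand and collect terms: 3n^2 + 13n - 106 = 0.
By the quadratic formula, n = (-13 +/- sqrt(1441)) / 6, so n ~= 4.1601 or n ~= -8.4934.
Neither value makes a denominator zero (n != 3, n != -7), so both are valid.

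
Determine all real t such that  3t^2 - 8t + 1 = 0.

t = 0.1315 or t = 2.5352

Discriminant: (-8)^2 - 4*3*1 = 52.
Quadratic formula: t = (8 +/- sqrt(52)) / 6.
So t = sqrt(13)/3 + 4/3 ~= 2.5352 or t = 4/3 - sqrt(13)/3 ~= 0.1315.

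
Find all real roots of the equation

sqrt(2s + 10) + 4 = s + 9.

s = -5 or s = -3

Isolate the radical: sqrt(2s + 10) = s + 5.
Square both sides: 2s + 10 = (s + 5)^2.
Expand and rearrange: s^2 + 8s + 15 = 0.
Solving gives s = -3 or s = -5.
Check each candidate in the original equation:
  s = -3: sqrt(4) = 2, while s + 5 = 2 — valid.
  s = -5: sqrt(0) = 0, while s + 5 = 0 — valid.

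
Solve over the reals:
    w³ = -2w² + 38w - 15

Rearrange: w³ + 2w² - 38w + 15 = 0.
Possible rational roots are divisors of 15. Testing w = 5 gives 0, so (w - 5) is a factor.
Divide: w³ + 2w² - 38w + 15 = (w - 5)(w² + 7w - 3).
Apply the quadratic formula to w² + 7w - 3 = 0: w = (-7 ± √61)/2, i.e. w ≈ 0.4051 or w ≈ -7.4051.

w = -7.4051 or w = 0.4051 or w = 5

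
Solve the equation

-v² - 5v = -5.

Rearrange to standard form: -v² - 5v + 5 = 0.
Discriminant: (-5)² − 4·(-1)·5 = 45.
Quadratic formula: v = (5 ± √45) / (-2).
So v = -3·√(5)/2 - 5/2 ≈ -5.8541 or v = -5/2 + 3·√(5)/2 ≈ 0.8541.

v = -5.8541 or v = 0.8541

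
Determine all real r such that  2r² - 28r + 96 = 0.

r = 6 or r = 8

Factor: 2(r - 8)(r - 6) = 0.
So r = 8 or r = 6.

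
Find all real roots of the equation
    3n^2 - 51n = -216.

Bring every term to one side: 3n^2 - 51n + 216 = 0.
Factor: 3(n - 8)(n - 9) = 0.
So n = 8 or n = 9.

n = 8 or n = 9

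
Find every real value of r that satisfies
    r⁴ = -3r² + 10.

r = -1.4142 or r = 1.4142

Let u = r². The equation becomes u² + 3u - 10 = 0.
Factor: (u + 5)(u - 2) = 0, so u = -5 or u = 2.
r² = -5 < 0 has no real solution.
r² = 2 gives r = ±√(2) ≈ ±1.4142.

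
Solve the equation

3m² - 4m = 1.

m = -0.2153 or m = 1.5486

Rearrange to standard form: 3m² - 4m - 1 = 0.
Discriminant: (-4)² − 4·3·(-1) = 28.
Quadratic formula: m = (4 ± √28) / 6.
So m = 2/3 + √(7)/3 ≈ 1.5486 or m = 2/3 - √(7)/3 ≈ -0.2153.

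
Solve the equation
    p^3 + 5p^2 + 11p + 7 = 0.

Possible rational roots are divisors of 7. Testing p = -1 gives 0, so (p + 1) is a factor.
Divide: p^3 + 5p^2 + 11p + 7 = (p + 1)(p^2 + 4p + 7).
The quadratic p^2 + 4p + 7 has discriminant -12 < 0, so no further real roots.

p = -1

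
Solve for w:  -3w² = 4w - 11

w = -2.6943 or w = 1.3609

Rearrange to standard form: -3w² - 4w + 11 = 0.
Discriminant: (-4)² − 4·(-3)·11 = 148.
Quadratic formula: w = (4 ± √148) / (-6).
So w = -√(37)/3 - 2/3 ≈ -2.6943 or w = -2/3 + √(37)/3 ≈ 1.3609.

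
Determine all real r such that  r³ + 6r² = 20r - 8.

Rearrange: r³ + 6r² - 20r + 8 = 0.
Possible rational roots are divisors of 8. Testing r = 2 gives 0, so (r - 2) is a factor.
Divide: r³ + 6r² - 20r + 8 = (r - 2)(r² + 8r - 4).
Apply the quadratic formula to r² + 8r - 4 = 0: r = (-8 ± √80)/2, i.e. r ≈ 0.4721 or r ≈ -8.4721.

r = -8.4721 or r = 0.4721 or r = 2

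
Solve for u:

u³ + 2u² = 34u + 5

Rearrange: u³ + 2u² - 34u - 5 = 0.
Possible rational roots are divisors of -5. Testing u = 5 gives 0, so (u - 5) is a factor.
Divide: u³ + 2u² - 34u - 5 = (u - 5)(u² + 7u + 1).
Apply the quadratic formula to u² + 7u + 1 = 0: u = (-7 ± √45)/2, i.e. u ≈ -0.1459 or u ≈ -6.8541.

u = -6.8541 or u = -0.1459 or u = 5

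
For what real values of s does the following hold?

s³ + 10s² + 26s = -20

s = -6.4495 or s = -2 or s = -1.5505

Rearrange: s³ + 10s² + 26s + 20 = 0.
Possible rational roots are divisors of 20. Testing s = -2 gives 0, so (s + 2) is a factor.
Divide: s³ + 10s² + 26s + 20 = (s + 2)(s² + 8s + 10).
Apply the quadratic formula to s² + 8s + 10 = 0: s = (-8 ± √24)/2, i.e. s ≈ -1.5505 or s ≈ -6.4495.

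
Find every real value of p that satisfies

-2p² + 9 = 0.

p = -2.1213 or p = 2.1213

Discriminant: (0)² − 4·(-2)·9 = 72.
Quadratic formula: p = (0 ± √72) / (-4).
So p = -3·√(2)/2 ≈ -2.1213 or p = 3·√(2)/2 ≈ 2.1213.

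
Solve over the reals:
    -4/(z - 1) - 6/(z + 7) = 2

z = -10.6235 or z = -0.3765

Multiply both sides by (z - 1)(z + 7):
-4(z + 7) - 6(z - 1) = 2(z - 1)(z + 7).
Expand and collect terms: 2z² + 22z + 8 = 0.
By the quadratic formula, z = (-22 ± √420) / 4, so z ≈ -0.3765 or z ≈ -10.6235.
Neither value makes a denominator zero (z ≠ 1, z ≠ -7), so both are valid.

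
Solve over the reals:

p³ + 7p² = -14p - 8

Rearrange: p³ + 7p² + 14p + 8 = 0.
Possible rational roots are divisors of 8. Testing p = -2 gives 0, so (p + 2) is a factor.
Divide: p³ + 7p² + 14p + 8 = (p + 2)(p² + 5p + 4).
Factor the quadratic: p = -1 or p = -4.

p = -4 or p = -2 or p = -1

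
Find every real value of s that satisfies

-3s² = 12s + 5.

s = -3.5275 or s = -0.4725

Rearrange to standard form: -3s² - 12s - 5 = 0.
Discriminant: (-12)² − 4·(-3)·(-5) = 84.
Quadratic formula: s = (12 ± √84) / (-6).
So s = -2 - √(21)/3 ≈ -3.5275 or s = -2 + √(21)/3 ≈ -0.4725.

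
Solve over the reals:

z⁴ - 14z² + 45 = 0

z = -3 or z = -2.2361 or z = 2.2361 or z = 3

Let u = z². The equation becomes u² - 14u + 45 = 0.
Factor: (u - 9)(u - 5) = 0, so u = 9 or u = 5.
z² = 9 gives z = ±3.
z² = 5 gives z = ±√(5) ≈ ±2.2361.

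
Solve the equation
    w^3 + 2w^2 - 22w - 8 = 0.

w = -5.6458 or w = -0.3542 or w = 4

Possible rational roots are divisors of -8. Testing w = 4 gives 0, so (w - 4) is a factor.
Divide: w^3 + 2w^2 - 22w - 8 = (w - 4)(w^2 + 6w + 2).
Apply the quadratic formula to w^2 + 6w + 2 = 0: w = (-6 +/- sqrt(28))/2, i.e. w ~= -0.3542 or w ~= -5.6458.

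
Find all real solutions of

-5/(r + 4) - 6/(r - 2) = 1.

Multiply both sides by (r + 4)(r - 2):
-5(r - 2) - 6(r + 4) = (r + 4)(r - 2).
Expand and collect terms: r² + 13r + 6 = 0.
By the quadratic formula, r = (-13 ± √145) / 2, so r ≈ -0.4792 or r ≈ -12.5208.
Neither value makes a denominator zero (r ≠ -4, r ≠ 2), so both are valid.

r = -12.5208 or r = -0.4792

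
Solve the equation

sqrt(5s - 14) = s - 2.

Square both sides: 5s - 14 = (s - 2)^2.
Expand and rearrange: s^2 - 9s + 18 = 0.
Solving gives s = 6 or s = 3.
Check each candidate in the original equation:
  s = 6: sqrt(16) = 4, while s - 2 = 4 — valid.
  s = 3: sqrt(1) = 1, while s - 2 = 1 — valid.

s = 3 or s = 6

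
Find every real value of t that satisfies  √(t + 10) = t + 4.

Square both sides: t + 10 = (t + 4)².
Expand and rearrange: t² + 7t + 6 = 0.
Solving gives t = -1 or t = -6.
Check each candidate in the original equation:
  t = -1: √(9) = 3, while t + 4 = 3 — valid.
  t = -6: √(4) = 2, while t + 4 = -2 — extraneous.

t = -1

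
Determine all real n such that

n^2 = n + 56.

Bring every term to one side: n^2 - n - 56 = 0.
Factor: (n + 7)(n - 8) = 0.
So n = -7 or n = 8.

n = -7 or n = 8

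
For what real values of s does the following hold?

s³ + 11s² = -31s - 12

s = -6.5414 or s = -4 or s = -0.4586

Rearrange: s³ + 11s² + 31s + 12 = 0.
Possible rational roots are divisors of 12. Testing s = -4 gives 0, so (s + 4) is a factor.
Divide: s³ + 11s² + 31s + 12 = (s + 4)(s² + 7s + 3).
Apply the quadratic formula to s² + 7s + 3 = 0: s = (-7 ± √37)/2, i.e. s ≈ -0.4586 or s ≈ -6.5414.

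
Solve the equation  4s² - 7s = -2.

s = 0.3596 or s = 1.3904

Rearrange to standard form: 4s² - 7s + 2 = 0.
Discriminant: (-7)² − 4·4·2 = 17.
Quadratic formula: s = (7 ± √17) / 8.
So s = √(17)/8 + 7/8 ≈ 1.3904 or s = 7/8 - √(17)/8 ≈ 0.3596.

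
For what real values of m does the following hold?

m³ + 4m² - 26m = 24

Rearrange: m³ + 4m² - 26m - 24 = 0.
Possible rational roots are divisors of -24. Testing m = 4 gives 0, so (m - 4) is a factor.
Divide: m³ + 4m² - 26m - 24 = (m - 4)(m² + 8m + 6).
Apply the quadratic formula to m² + 8m + 6 = 0: m = (-8 ± √40)/2, i.e. m ≈ -0.8377 or m ≈ -7.1623.

m = -7.1623 or m = -0.8377 or m = 4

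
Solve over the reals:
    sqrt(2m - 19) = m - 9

m = 10

Square both sides: 2m - 19 = (m - 9)^2.
Expand and rearrange: m^2 - 20m + 100 = 0.
This gives the repeated root m = 10.
Check in the original equation:
  m = 10: sqrt(1) = 1, while m - 9 = 1 — valid.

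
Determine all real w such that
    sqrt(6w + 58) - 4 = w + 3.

Isolate the radical: sqrt(6w + 58) = w + 7.
Square both sides: 6w + 58 = (w + 7)^2.
Expand and rearrange: w^2 + 8w - 9 = 0.
Solving gives w = 1 or w = -9.
Check each candidate in the original equation:
  w = 1: sqrt(64) = 8, while w + 7 = 8 — valid.
  w = -9: sqrt(4) = 2, while w + 7 = -2 — extraneous.

w = 1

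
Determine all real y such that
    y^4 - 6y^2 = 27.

Let u = y^2. The equation becomes u^2 - 6u - 27 = 0.
Factor: (u - 9)(u + 3) = 0, so u = 9 or u = -3.
y^2 = 9 gives y = +/-3.
y^2 = -3 < 0 has no real solution.

y = -3 or y = 3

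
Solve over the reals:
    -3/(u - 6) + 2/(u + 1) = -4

Multiply both sides by (u - 6)(u + 1):
-3(u + 1) + 2(u - 6) = -4(u - 6)(u + 1).
Expand and collect terms: -4u² + 21u + 39 = 0.
By the quadratic formula, u = (-21 ± √1065) / -8, so u ≈ -1.4543 or u ≈ 6.7043.
Neither value makes a denominator zero (u ≠ 6, u ≠ -1), so both are valid.

u = -1.4543 or u = 6.7043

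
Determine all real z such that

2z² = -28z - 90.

z = -9 or z = -5

Bring every term to one side: 2z² + 28z + 90 = 0.
Factor: 2(z + 9)(z + 5) = 0.
So z = -9 or z = -5.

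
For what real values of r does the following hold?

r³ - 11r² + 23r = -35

r = -1 or r = 5 or r = 7

Rearrange: r³ - 11r² + 23r + 35 = 0.
Possible rational roots are divisors of 35. Testing r = 5 gives 0, so (r - 5) is a factor.
Divide: r³ - 11r² + 23r + 35 = (r - 5)(r² - 6r - 7).
Factor the quadratic: r = 7 or r = -1.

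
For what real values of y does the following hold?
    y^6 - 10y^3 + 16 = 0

y = 1.2599 or y = 2

Let u = y^3. The equation becomes u^2 - 10u + 16 = 0.
Factor: (u - 8)(u - 2) = 0, so u = 8 or u = 2.
y^3 = 8 gives y = 2.
y^3 = 2 gives y = (2)^(1/3) ~= 1.2599.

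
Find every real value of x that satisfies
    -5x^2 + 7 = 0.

x = -1.1832 or x = 1.1832

Discriminant: (0)^2 - 4*(-5)*7 = 140.
Quadratic formula: x = (0 +/- sqrt(140)) / (-10).
So x = -sqrt(35)/5 ~= -1.1832 or x = sqrt(35)/5 ~= 1.1832.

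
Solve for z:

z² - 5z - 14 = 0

z = -2 or z = 7

Factor: (z - 7)(z + 2) = 0.
So z = 7 or z = -2.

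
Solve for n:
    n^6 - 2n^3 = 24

n = -1.5874 or n = 1.8171

Let u = n^3. The equation becomes u^2 - 2u - 24 = 0.
Factor: (u + 4)(u - 6) = 0, so u = -4 or u = 6.
n^3 = -4 gives n = -(4)^(1/3) ~= -1.5874.
n^3 = 6 gives n = (6)^(1/3) ~= 1.8171.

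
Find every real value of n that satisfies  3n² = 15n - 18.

Bring every term to one side: 3n² - 15n + 18 = 0.
Factor: 3(n - 3)(n - 2) = 0.
So n = 3 or n = 2.

n = 2 or n = 3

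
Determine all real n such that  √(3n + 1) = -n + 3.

n = 1

Square both sides: 3n + 1 = (-n + 3)².
Expand and rearrange: n² - 9n + 8 = 0.
Solving gives n = 8 or n = 1.
Check each candidate in the original equation:
  n = 8: √(25) = 5, while -n + 3 = -5 — extraneous.
  n = 1: √(4) = 2, while -n + 3 = 2 — valid.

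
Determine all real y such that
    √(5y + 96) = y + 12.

y = -3

Square both sides: 5y + 96 = (y + 12)².
Expand and rearrange: y² + 19y + 48 = 0.
Solving gives y = -3 or y = -16.
Check each candidate in the original equation:
  y = -3: √(81) = 9, while y + 12 = 9 — valid.
  y = -16: √(16) = 4, while y + 12 = -4 — extraneous.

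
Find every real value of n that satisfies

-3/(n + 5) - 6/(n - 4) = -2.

Multiply both sides by (n + 5)(n - 4):
-3(n - 4) - 6(n + 5) = -2(n + 5)(n - 4).
Expand and collect terms: -2n^2 + 7n + 58 = 0.
By the quadratic formula, n = (-7 +/- sqrt(513)) / -4, so n ~= -3.9124 or n ~= 7.4124.
Neither value makes a denominator zero (n != -5, n != 4), so both are valid.

n = -3.9124 or n = 7.4124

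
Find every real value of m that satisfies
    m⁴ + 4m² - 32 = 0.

Let u = m². The equation becomes u² + 4u - 32 = 0.
Factor: (u + 8)(u - 4) = 0, so u = -8 or u = 4.
m² = -8 < 0 has no real solution.
m² = 4 gives m = ±2.

m = -2 or m = 2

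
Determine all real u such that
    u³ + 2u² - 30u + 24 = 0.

u = -6.873 or u = 0.873 or u = 4

Possible rational roots are divisors of 24. Testing u = 4 gives 0, so (u - 4) is a factor.
Divide: u³ + 2u² - 30u + 24 = (u - 4)(u² + 6u - 6).
Apply the quadratic formula to u² + 6u - 6 = 0: u = (-6 ± √60)/2, i.e. u ≈ 0.873 or u ≈ -6.873.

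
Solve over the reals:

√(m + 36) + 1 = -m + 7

m = 0

Isolate the radical: √(m + 36) = -m + 6.
Square both sides: m + 36 = (-m + 6)².
Expand and rearrange: m² - 13m = 0.
Solving gives m = 13 or m = 0.
Check each candidate in the original equation:
  m = 13: √(49) = 7, while -m + 6 = -7 — extraneous.
  m = 0: √(36) = 6, while -m + 6 = 6 — valid.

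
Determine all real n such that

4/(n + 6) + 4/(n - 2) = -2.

Multiply both sides by (n + 6)(n - 2):
4(n - 2) + 4(n + 6) = -2(n + 6)(n - 2).
Expand and collect terms: -2n² - 16n + 8 = 0.
By the quadratic formula, n = (16 ± √320) / -4, so n ≈ -8.4721 or n ≈ 0.4721.
Neither value makes a denominator zero (n ≠ -6, n ≠ 2), so both are valid.

n = -8.4721 or n = 0.4721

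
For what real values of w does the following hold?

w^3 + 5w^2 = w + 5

Rearrange: w^3 + 5w^2 - w - 5 = 0.
Possible rational roots are divisors of -5. Testing w = -5 gives 0, so (w + 5) is a factor.
Divide: w^3 + 5w^2 - w - 5 = (w + 5)(w^2 - 1).
Factor the quadratic: w = 1 or w = -1.

w = -5 or w = -1 or w = 1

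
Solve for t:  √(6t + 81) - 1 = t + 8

Isolate the radical: √(6t + 81) = t + 9.
Square both sides: 6t + 81 = (t + 9)².
Expand and rearrange: t² + 12t = 0.
Solving gives t = 0 or t = -12.
Check each candidate in the original equation:
  t = 0: √(81) = 9, while t + 9 = 9 — valid.
  t = -12: √(9) = 3, while t + 9 = -3 — extraneous.

t = 0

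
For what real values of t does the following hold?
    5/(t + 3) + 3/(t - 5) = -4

t = -4.3589 or t = 4.3589

Multiply both sides by (t + 3)(t - 5):
5(t - 5) + 3(t + 3) = -4(t + 3)(t - 5).
Expand and collect terms: -4t² + 76 = 0.
By the quadratic formula, t = (0 ± √1216) / -8, so t ≈ -4.3589 or t ≈ 4.3589.
Neither value makes a denominator zero (t ≠ -3, t ≠ 5), so both are valid.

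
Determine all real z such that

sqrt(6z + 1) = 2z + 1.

Square both sides: 6z + 1 = (2z + 1)^2.
Expand and rearrange: 4z^2 - 2z = 0.
Solving gives z = 0.5 or z = 0.
Check each candidate in the original equation:
  z = 0.5: sqrt(4) = 2, while 2z + 1 = 2 — valid.
  z = 0: sqrt(1) = 1, while 2z + 1 = 1 — valid.

z = 0 or z = 0.5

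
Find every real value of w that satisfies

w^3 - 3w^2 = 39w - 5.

Rearrange: w^3 - 3w^2 - 39w + 5 = 0.
Possible rational roots are divisors of 5. Testing w = -5 gives 0, so (w + 5) is a factor.
Divide: w^3 - 3w^2 - 39w + 5 = (w + 5)(w^2 - 8w + 1).
Apply the quadratic formula to w^2 - 8w + 1 = 0: w = (8 +/- sqrt(60))/2, i.e. w ~= 7.873 or w ~= 0.127.

w = -5 or w = 0.127 or w = 7.873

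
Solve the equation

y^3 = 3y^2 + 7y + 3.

Rearrange: y^3 - 3y^2 - 7y - 3 = 0.
Possible rational roots are divisors of -3. Testing y = -1 gives 0, so (y + 1) is a factor.
Divide: y^3 - 3y^2 - 7y - 3 = (y + 1)(y^2 - 4y - 3).
Apply the quadratic formula to y^2 - 4y - 3 = 0: y = (4 +/- sqrt(28))/2, i.e. y ~= 4.6458 or y ~= -0.6458.

y = -1 or y = -0.6458 or y = 4.6458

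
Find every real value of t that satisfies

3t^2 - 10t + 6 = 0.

Discriminant: (-10)^2 - 4*3*6 = 28.
Quadratic formula: t = (10 +/- sqrt(28)) / 6.
So t = sqrt(7)/3 + 5/3 ~= 2.5486 or t = 5/3 - sqrt(7)/3 ~= 0.7847.

t = 0.7847 or t = 2.5486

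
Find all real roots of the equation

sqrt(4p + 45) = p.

p = 9

Square both sides: 4p + 45 = (p)^2.
Expand and rearrange: p^2 - 4p - 45 = 0.
Solving gives p = 9 or p = -5.
Check each candidate in the original equation:
  p = 9: sqrt(81) = 9, while p = 9 — valid.
  p = -5: sqrt(25) = 5, while p = -5 — extraneous.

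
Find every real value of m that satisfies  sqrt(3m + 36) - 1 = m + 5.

Isolate the radical: sqrt(3m + 36) = m + 6.
Square both sides: 3m + 36 = (m + 6)^2.
Expand and rearrange: m^2 + 9m = 0.
Solving gives m = 0 or m = -9.
Check each candidate in the original equation:
  m = 0: sqrt(36) = 6, while m + 6 = 6 — valid.
  m = -9: sqrt(9) = 3, while m + 6 = -3 — extraneous.

m = 0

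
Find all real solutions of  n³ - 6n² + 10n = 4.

Rearrange: n³ - 6n² + 10n - 4 = 0.
Possible rational roots are divisors of -4. Testing n = 2 gives 0, so (n - 2) is a factor.
Divide: n³ - 6n² + 10n - 4 = (n - 2)(n² - 4n + 2).
Apply the quadratic formula to n² - 4n + 2 = 0: n = (4 ± √8)/2, i.e. n ≈ 3.4142 or n ≈ 0.5858.

n = 0.5858 or n = 2 or n = 3.4142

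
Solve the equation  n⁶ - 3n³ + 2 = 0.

Let u = n³. The equation becomes u² - 3u + 2 = 0.
Factor: (u - 1)(u - 2) = 0, so u = 1 or u = 2.
n³ = 1 gives n = 1.
n³ = 2 gives n = ∛(2) ≈ 1.2599.

n = 1 or n = 1.2599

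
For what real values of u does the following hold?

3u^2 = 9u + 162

u = -6 or u = 9

Bring every term to one side: 3u^2 - 9u - 162 = 0.
Factor: 3(u + 6)(u - 9) = 0.
So u = -6 or u = 9.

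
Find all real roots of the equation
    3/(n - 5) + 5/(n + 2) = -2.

n = -4.9441 or n = 3.9441

Multiply both sides by (n - 5)(n + 2):
3(n + 2) + 5(n - 5) = -2(n - 5)(n + 2).
Expand and collect terms: -2n^2 - 2n + 39 = 0.
By the quadratic formula, n = (2 +/- sqrt(316)) / -4, so n ~= -4.9441 or n ~= 3.9441.
Neither value makes a denominator zero (n != 5, n != -2), so both are valid.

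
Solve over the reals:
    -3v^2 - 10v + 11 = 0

v = -4.2053 or v = 0.8719

Discriminant: (-10)^2 - 4*(-3)*11 = 232.
Quadratic formula: v = (10 +/- sqrt(232)) / (-6).
So v = -sqrt(58)/3 - 5/3 ~= -4.2053 or v = -5/3 + sqrt(58)/3 ~= 0.8719.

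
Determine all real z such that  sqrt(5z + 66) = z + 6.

Square both sides: 5z + 66 = (z + 6)^2.
Expand and rearrange: z^2 + 7z - 30 = 0.
Solving gives z = 3 or z = -10.
Check each candidate in the original equation:
  z = 3: sqrt(81) = 9, while z + 6 = 9 — valid.
  z = -10: sqrt(16) = 4, while z + 6 = -4 — extraneous.

z = 3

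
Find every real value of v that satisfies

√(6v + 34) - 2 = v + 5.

v = -5 or v = -3

Isolate the radical: √(6v + 34) = v + 7.
Square both sides: 6v + 34 = (v + 7)².
Expand and rearrange: v² + 8v + 15 = 0.
Solving gives v = -3 or v = -5.
Check each candidate in the original equation:
  v = -3: √(16) = 4, while v + 7 = 4 — valid.
  v = -5: √(4) = 2, while v + 7 = 2 — valid.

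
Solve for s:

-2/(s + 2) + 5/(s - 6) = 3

Multiply both sides by (s + 2)(s - 6):
-2(s - 6) + 5(s + 2) = 3(s + 2)(s - 6).
Expand and collect terms: 3s² - 15s - 58 = 0.
By the quadratic formula, s = (15 ± √921) / 6, so s ≈ 7.558 or s ≈ -2.558.
Neither value makes a denominator zero (s ≠ -2, s ≠ 6), so both are valid.

s = -2.558 or s = 7.558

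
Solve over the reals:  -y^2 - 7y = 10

Bring every term to one side: -y^2 - 7y - 10 = 0.
Factor: -1(y + 2)(y + 5) = 0.
So y = -2 or y = -5.

y = -5 or y = -2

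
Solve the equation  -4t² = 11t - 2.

t = -2.9212 or t = 0.1712

Rearrange to standard form: -4t² - 11t + 2 = 0.
Discriminant: (-11)² − 4·(-4)·2 = 153.
Quadratic formula: t = (11 ± √153) / (-8).
So t = -3·√(17)/8 - 11/8 ≈ -2.9212 or t = -11/8 + 3·√(17)/8 ≈ 0.1712.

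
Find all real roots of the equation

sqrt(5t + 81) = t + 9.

Square both sides: 5t + 81 = (t + 9)^2.
Expand and rearrange: t^2 + 13t = 0.
Solving gives t = 0 or t = -13.
Check each candidate in the original equation:
  t = 0: sqrt(81) = 9, while t + 9 = 9 — valid.
  t = -13: sqrt(16) = 4, while t + 9 = -4 — extraneous.

t = 0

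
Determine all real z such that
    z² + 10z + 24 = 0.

Factor: (z + 6)(z + 4) = 0.
So z = -6 or z = -4.

z = -6 or z = -4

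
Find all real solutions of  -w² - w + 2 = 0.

Factor: -1(w - 1)(w + 2) = 0.
So w = 1 or w = -2.

w = -2 or w = 1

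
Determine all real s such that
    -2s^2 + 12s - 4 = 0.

s = 0.3542 or s = 5.6458

Discriminant: (12)^2 - 4*(-2)*(-4) = 112.
Quadratic formula: s = (-12 +/- sqrt(112)) / (-4).
So s = 3 - sqrt(7) ~= 0.3542 or s = sqrt(7) + 3 ~= 5.6458.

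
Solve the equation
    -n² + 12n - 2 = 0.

n = 0.169 or n = 11.831

Discriminant: (12)² − 4·(-1)·(-2) = 136.
Quadratic formula: n = (-12 ± √136) / (-2).
So n = 6 - √(34) ≈ 0.169 or n = √(34) + 6 ≈ 11.831.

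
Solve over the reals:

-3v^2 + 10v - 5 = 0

Discriminant: (10)^2 - 4*(-3)*(-5) = 40.
Quadratic formula: v = (-10 +/- sqrt(40)) / (-6).
So v = 5/3 - sqrt(10)/3 ~= 0.6126 or v = sqrt(10)/3 + 5/3 ~= 2.7208.

v = 0.6126 or v = 2.7208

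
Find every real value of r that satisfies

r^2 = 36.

Bring every term to one side: r^2 - 36 = 0.
Factor: (r + 6)(r - 6) = 0.
So r = -6 or r = 6.

r = -6 or r = 6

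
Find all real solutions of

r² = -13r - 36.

Bring every term to one side: r² + 13r + 36 = 0.
Factor: (r + 9)(r + 4) = 0.
So r = -9 or r = -4.

r = -9 or r = -4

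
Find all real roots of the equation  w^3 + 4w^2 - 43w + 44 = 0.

w = -9.1962 or w = 1.1962 or w = 4

Possible rational roots are divisors of 44. Testing w = 4 gives 0, so (w - 4) is a factor.
Divide: w^3 + 4w^2 - 43w + 44 = (w - 4)(w^2 + 8w - 11).
Apply the quadratic formula to w^2 + 8w - 11 = 0: w = (-8 +/- sqrt(108))/2, i.e. w ~= 1.1962 or w ~= -9.1962.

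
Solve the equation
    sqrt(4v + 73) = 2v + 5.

v = 2

Square both sides: 4v + 73 = (2v + 5)^2.
Expand and rearrange: 4v^2 + 16v - 48 = 0.
Solving gives v = 2 or v = -6.
Check each candidate in the original equation:
  v = 2: sqrt(81) = 9, while 2v + 5 = 9 — valid.
  v = -6: sqrt(49) = 7, while 2v + 5 = -7 — extraneous.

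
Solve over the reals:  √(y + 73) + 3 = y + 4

Isolate the radical: √(y + 73) = y + 1.
Square both sides: y + 73 = (y + 1)².
Expand and rearrange: y² + y - 72 = 0.
Solving gives y = 8 or y = -9.
Check each candidate in the original equation:
  y = 8: √(81) = 9, while y + 1 = 9 — valid.
  y = -9: √(64) = 8, while y + 1 = -8 — extraneous.

y = 8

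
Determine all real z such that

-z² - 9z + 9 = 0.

z = -9.9083 or z = 0.9083

Discriminant: (-9)² − 4·(-1)·9 = 117.
Quadratic formula: z = (9 ± √117) / (-2).
So z = -3·√(13)/2 - 9/2 ≈ -9.9083 or z = -9/2 + 3·√(13)/2 ≈ 0.9083.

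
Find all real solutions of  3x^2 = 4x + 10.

Rearrange to standard form: 3x^2 - 4x - 10 = 0.
Discriminant: (-4)^2 - 4*3*(-10) = 136.
Quadratic formula: x = (4 +/- sqrt(136)) / 6.
So x = 2/3 + sqrt(34)/3 ~= 2.6103 or x = 2/3 - sqrt(34)/3 ~= -1.277.

x = -1.277 or x = 2.6103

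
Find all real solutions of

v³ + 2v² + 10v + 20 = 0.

v = -2

Possible rational roots are divisors of 20. Testing v = -2 gives 0, so (v + 2) is a factor.
Divide: v³ + 2v² + 10v + 20 = (v + 2)(v² + 10).
The quadratic v² + 10 has discriminant -40 < 0, so no further real roots.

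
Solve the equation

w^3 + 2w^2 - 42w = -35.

w = -7.8875 or w = 0.8875 or w = 5

Rearrange: w^3 + 2w^2 - 42w + 35 = 0.
Possible rational roots are divisors of 35. Testing w = 5 gives 0, so (w - 5) is a factor.
Divide: w^3 + 2w^2 - 42w + 35 = (w - 5)(w^2 + 7w - 7).
Apply the quadratic formula to w^2 + 7w - 7 = 0: w = (-7 +/- sqrt(77))/2, i.e. w ~= 0.8875 or w ~= -7.8875.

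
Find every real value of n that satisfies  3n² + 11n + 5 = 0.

n = -3.135 or n = -0.5316

Discriminant: (11)² − 4·3·5 = 61.
Quadratic formula: n = (-11 ± √61) / 6.
So n = -11/6 + √(61)/6 ≈ -0.5316 or n = -11/6 - √(61)/6 ≈ -3.135.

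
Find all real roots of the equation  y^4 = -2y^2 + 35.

y = -2.2361 or y = 2.2361

Let u = y^2. The equation becomes u^2 + 2u - 35 = 0.
Factor: (u + 7)(u - 5) = 0, so u = -7 or u = 5.
y^2 = -7 < 0 has no real solution.
y^2 = 5 gives y = +/-sqrt(5) ~= +/-2.2361.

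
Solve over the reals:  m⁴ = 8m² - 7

Let u = m². The equation becomes u² - 8u + 7 = 0.
Factor: (u - 7)(u - 1) = 0, so u = 7 or u = 1.
m² = 7 gives m = ±√(7) ≈ ±2.6458.
m² = 1 gives m = ±1.

m = -2.6458 or m = -1 or m = 1 or m = 2.6458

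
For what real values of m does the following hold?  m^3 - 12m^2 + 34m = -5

Rearrange: m^3 - 12m^2 + 34m + 5 = 0.
Possible rational roots are divisors of 5. Testing m = 5 gives 0, so (m - 5) is a factor.
Divide: m^3 - 12m^2 + 34m + 5 = (m - 5)(m^2 - 7m - 1).
Apply the quadratic formula to m^2 - 7m - 1 = 0: m = (7 +/- sqrt(53))/2, i.e. m ~= 7.1401 or m ~= -0.1401.

m = -0.1401 or m = 5 or m = 7.1401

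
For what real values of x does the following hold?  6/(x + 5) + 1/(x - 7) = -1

Multiply both sides by (x + 5)(x - 7):
6(x - 7) + (x + 5) = -(x + 5)(x - 7).
Expand and collect terms: -x² - 5x + 72 = 0.
By the quadratic formula, x = (5 ± √313) / -2, so x ≈ -11.3459 or x ≈ 6.3459.
Neither value makes a denominator zero (x ≠ -5, x ≠ 7), so both are valid.

x = -11.3459 or x = 6.3459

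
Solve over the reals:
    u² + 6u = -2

u = -5.6458 or u = -0.3542

Rearrange to standard form: u² + 6u + 2 = 0.
Discriminant: (6)² − 4·1·2 = 28.
Quadratic formula: u = (-6 ± √28) / 2.
So u = -3 + √(7) ≈ -0.3542 or u = -3 - √(7) ≈ -5.6458.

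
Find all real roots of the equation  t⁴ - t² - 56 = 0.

Let u = t². The equation becomes u² - u - 56 = 0.
Factor: (u + 7)(u - 8) = 0, so u = -7 or u = 8.
t² = -7 < 0 has no real solution.
t² = 8 gives t = ±2·√(2) ≈ ±2.8284.

t = -2.8284 or t = 2.8284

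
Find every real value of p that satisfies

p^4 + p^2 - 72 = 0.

p = -2.8284 or p = 2.8284

Let u = p^2. The equation becomes u^2 + u - 72 = 0.
Factor: (u + 9)(u - 8) = 0, so u = -9 or u = 8.
p^2 = -9 < 0 has no real solution.
p^2 = 8 gives p = +/-2*sqrt(2) ~= +/-2.8284.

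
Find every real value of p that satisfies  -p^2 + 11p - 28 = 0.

p = 4 or p = 7

Factor: -1(p - 4)(p - 7) = 0.
So p = 4 or p = 7.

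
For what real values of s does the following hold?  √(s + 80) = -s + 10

Square both sides: s + 80 = (-s + 10)².
Expand and rearrange: s² - 21s + 20 = 0.
Solving gives s = 20 or s = 1.
Check each candidate in the original equation:
  s = 20: √(100) = 10, while -s + 10 = -10 — extraneous.
  s = 1: √(81) = 9, while -s + 10 = 9 — valid.

s = 1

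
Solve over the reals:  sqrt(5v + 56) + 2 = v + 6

v = 5

Isolate the radical: sqrt(5v + 56) = v + 4.
Square both sides: 5v + 56 = (v + 4)^2.
Expand and rearrange: v^2 + 3v - 40 = 0.
Solving gives v = 5 or v = -8.
Check each candidate in the original equation:
  v = 5: sqrt(81) = 9, while v + 4 = 9 — valid.
  v = -8: sqrt(16) = 4, while v + 4 = -4 — extraneous.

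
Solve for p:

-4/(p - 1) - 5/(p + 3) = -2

p = -1.5895 or p = 4.0895

Multiply both sides by (p - 1)(p + 3):
-4(p + 3) - 5(p - 1) = -2(p - 1)(p + 3).
Expand and collect terms: -2p^2 + 5p + 13 = 0.
By the quadratic formula, p = (-5 +/- sqrt(129)) / -4, so p ~= -1.5895 or p ~= 4.0895.
Neither value makes a denominator zero (p != 1, p != -3), so both are valid.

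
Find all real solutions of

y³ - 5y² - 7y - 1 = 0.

Possible rational roots are divisors of -1. Testing y = -1 gives 0, so (y + 1) is a factor.
Divide: y³ - 5y² - 7y - 1 = (y + 1)(y² - 6y - 1).
Apply the quadratic formula to y² - 6y - 1 = 0: y = (6 ± √40)/2, i.e. y ≈ 6.1623 or y ≈ -0.1623.

y = -1 or y = -0.1623 or y = 6.1623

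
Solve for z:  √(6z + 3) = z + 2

Square both sides: 6z + 3 = (z + 2)².
Expand and rearrange: z² - 2z + 1 = 0.
This gives the repeated root z = 1.
Check in the original equation:
  z = 1: √(9) = 3, while z + 2 = 3 — valid.

z = 1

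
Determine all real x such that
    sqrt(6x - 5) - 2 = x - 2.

x = 1 or x = 5

Isolate the radical: sqrt(6x - 5) = x.
Square both sides: 6x - 5 = (x)^2.
Expand and rearrange: x^2 - 6x + 5 = 0.
Solving gives x = 5 or x = 1.
Check each candidate in the original equation:
  x = 5: sqrt(25) = 5, while x = 5 — valid.
  x = 1: sqrt(1) = 1, while x = 1 — valid.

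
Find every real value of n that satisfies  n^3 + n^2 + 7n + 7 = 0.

Possible rational roots are divisors of 7. Testing n = -1 gives 0, so (n + 1) is a factor.
Divide: n^3 + n^2 + 7n + 7 = (n + 1)(n^2 + 7).
The quadratic n^2 + 7 has discriminant -28 < 0, so no further real roots.

n = -1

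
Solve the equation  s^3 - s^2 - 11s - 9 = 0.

s = -2.1623 or s = -1 or s = 4.1623

Possible rational roots are divisors of -9. Testing s = -1 gives 0, so (s + 1) is a factor.
Divide: s^3 - s^2 - 11s - 9 = (s + 1)(s^2 - 2s - 9).
Apply the quadratic formula to s^2 - 2s - 9 = 0: s = (2 +/- sqrt(40))/2, i.e. s ~= 4.1623 or s ~= -2.1623.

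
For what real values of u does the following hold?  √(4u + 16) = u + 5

Square both sides: 4u + 16 = (u + 5)².
Expand and rearrange: u² + 6u + 9 = 0.
This gives the repeated root u = -3.
Check in the original equation:
  u = -3: √(4) = 2, while u + 5 = 2 — valid.

u = -3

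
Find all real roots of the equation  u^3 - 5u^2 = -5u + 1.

Rearrange: u^3 - 5u^2 + 5u - 1 = 0.
Possible rational roots are divisors of -1. Testing u = 1 gives 0, so (u - 1) is a factor.
Divide: u^3 - 5u^2 + 5u - 1 = (u - 1)(u^2 - 4u + 1).
Apply the quadratic formula to u^2 - 4u + 1 = 0: u = (4 +/- sqrt(12))/2, i.e. u ~= 3.7321 or u ~= 0.2679.

u = 0.2679 or u = 1 or u = 3.7321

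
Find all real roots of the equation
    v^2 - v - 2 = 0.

v = -1 or v = 2

Factor: (v - 2)(v + 1) = 0.
So v = 2 or v = -1.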